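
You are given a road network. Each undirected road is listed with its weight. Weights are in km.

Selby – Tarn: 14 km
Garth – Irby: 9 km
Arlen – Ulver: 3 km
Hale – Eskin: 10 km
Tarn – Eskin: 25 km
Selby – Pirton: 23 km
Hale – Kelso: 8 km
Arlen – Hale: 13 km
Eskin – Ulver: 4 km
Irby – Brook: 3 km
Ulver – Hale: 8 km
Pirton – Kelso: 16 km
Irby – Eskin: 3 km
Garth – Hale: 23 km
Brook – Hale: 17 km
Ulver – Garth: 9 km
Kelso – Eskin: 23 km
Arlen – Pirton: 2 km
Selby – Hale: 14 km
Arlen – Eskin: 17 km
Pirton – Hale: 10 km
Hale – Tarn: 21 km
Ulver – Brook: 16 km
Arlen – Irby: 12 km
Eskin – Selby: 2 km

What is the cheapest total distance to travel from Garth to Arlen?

Compare a few routes:
Garth → Ulver → Eskin → Irby → Arlen: 9+4+3+12 = 28
Garth → Irby → Eskin → Ulver → Arlen: 9+3+4+3 = 19
Garth → Irby → Arlen: 9+12 = 21
Garth → Ulver → Arlen: 9+3 = 12
Cheapest is Garth → Ulver → Arlen at 12 km.

12 km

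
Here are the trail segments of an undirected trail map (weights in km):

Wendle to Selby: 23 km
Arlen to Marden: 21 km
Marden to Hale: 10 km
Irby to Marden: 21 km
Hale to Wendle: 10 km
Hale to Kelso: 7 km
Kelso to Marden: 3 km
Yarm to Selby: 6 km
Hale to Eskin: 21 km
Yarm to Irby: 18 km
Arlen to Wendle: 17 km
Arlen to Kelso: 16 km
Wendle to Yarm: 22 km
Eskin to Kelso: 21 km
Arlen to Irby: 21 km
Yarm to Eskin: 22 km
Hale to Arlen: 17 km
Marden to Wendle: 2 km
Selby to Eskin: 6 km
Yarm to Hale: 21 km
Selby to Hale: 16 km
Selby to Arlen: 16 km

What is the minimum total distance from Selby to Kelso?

Compare a few routes:
Selby–Hale–Kelso: 16+7 = 23
Selby–Eskin–Kelso: 6+21 = 27
Selby–Hale–Marden–Kelso: 16+10+3 = 29
Selby–Wendle–Marden–Kelso: 23+2+3 = 28
Cheapest is Selby–Hale–Kelso at 23 km.

23 km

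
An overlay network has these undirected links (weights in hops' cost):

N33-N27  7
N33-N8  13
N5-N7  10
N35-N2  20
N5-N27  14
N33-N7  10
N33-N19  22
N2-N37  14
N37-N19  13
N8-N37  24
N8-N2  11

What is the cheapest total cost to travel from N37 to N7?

Shortest distances from N37:
N37: 0
N19: 13  (via N37)
N2: 14  (via N37)
N8: 24  (via N37)
N35: 34  (via N2)
N33: 35  (via N19)
N27: 42  (via N33)
N7: 45  (via N33)
Shortest route: N37 → N19 → N33 → N7 = 45 hops' cost.

45 hops' cost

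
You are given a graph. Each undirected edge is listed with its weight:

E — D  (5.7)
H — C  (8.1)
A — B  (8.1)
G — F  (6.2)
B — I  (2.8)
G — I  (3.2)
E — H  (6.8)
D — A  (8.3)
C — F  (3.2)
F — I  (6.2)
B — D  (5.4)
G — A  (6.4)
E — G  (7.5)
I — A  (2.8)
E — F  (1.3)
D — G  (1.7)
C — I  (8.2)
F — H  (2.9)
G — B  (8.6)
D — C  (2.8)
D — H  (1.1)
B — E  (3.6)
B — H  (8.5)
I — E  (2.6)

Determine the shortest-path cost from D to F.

Running Dijkstra from D:
D: 0
H: 1.1  (via D)
G: 1.7  (via D)
C: 2.8  (via D)
F: 4  (via H)
Shortest route: D–H–F = 4.

4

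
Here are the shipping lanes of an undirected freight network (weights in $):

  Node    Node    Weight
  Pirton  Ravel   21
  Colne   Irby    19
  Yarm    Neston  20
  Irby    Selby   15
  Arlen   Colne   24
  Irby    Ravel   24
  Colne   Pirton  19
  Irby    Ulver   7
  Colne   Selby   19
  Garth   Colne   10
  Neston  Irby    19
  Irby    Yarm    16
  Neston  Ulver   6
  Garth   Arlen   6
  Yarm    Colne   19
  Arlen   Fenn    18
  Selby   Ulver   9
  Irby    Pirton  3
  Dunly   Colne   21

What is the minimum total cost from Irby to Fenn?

$53

Shortest distances from Irby:
Irby: 0
Pirton: 3  (via Irby)
Ulver: 7  (via Irby)
Neston: 13  (via Ulver)
Selby: 15  (via Irby)
Yarm: 16  (via Irby)
Colne: 19  (via Irby)
Ravel: 24  (via Irby)
Garth: 29  (via Colne)
Arlen: 35  (via Garth)
Dunly: 40  (via Colne)
Fenn: 53  (via Arlen)
Shortest route: Irby → Colne → Garth → Arlen → Fenn = $53.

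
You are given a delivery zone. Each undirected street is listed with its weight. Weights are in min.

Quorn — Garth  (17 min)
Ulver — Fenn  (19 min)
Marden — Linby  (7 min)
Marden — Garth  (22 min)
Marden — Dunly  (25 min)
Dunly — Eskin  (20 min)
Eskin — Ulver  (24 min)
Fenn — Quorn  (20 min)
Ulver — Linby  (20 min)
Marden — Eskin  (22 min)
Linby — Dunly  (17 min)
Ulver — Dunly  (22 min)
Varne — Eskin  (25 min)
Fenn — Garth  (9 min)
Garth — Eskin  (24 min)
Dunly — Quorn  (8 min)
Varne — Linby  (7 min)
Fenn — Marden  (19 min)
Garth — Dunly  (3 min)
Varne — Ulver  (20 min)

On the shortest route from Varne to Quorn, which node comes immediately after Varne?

Linby

Compare a few routes:
Varne - Linby - Dunly - Garth - Quorn: 7+17+3+17 = 44
Varne - Linby - Dunly - Quorn: 7+17+8 = 32
Varne - Linby - Marden - Garth - Dunly - Quorn: 7+7+22+3+8 = 47
The minimum is 32 min via Varne - Linby - Dunly - Quorn.
So from Varne the first move is to Linby.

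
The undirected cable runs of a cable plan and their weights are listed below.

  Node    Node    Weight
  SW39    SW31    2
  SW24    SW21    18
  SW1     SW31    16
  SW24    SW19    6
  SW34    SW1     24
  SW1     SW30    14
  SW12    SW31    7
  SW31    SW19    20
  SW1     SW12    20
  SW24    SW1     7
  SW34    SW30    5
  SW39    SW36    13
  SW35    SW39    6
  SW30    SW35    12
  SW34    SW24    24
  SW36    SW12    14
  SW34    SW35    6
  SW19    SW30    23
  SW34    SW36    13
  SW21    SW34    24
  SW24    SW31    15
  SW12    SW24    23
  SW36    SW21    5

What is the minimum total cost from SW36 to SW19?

29

Settle nodes by increasing distance from SW36:
SW36: 0
SW21: 5  (via SW36)
SW34: 13  (via SW36)
SW39: 13  (via SW36)
SW12: 14  (via SW36)
SW31: 15  (via SW39)
SW30: 18  (via SW34)
SW35: 19  (via SW34)
SW24: 23  (via SW21)
SW19: 29  (via SW24)
Shortest route: SW36–SW21–SW24–SW19 = 29.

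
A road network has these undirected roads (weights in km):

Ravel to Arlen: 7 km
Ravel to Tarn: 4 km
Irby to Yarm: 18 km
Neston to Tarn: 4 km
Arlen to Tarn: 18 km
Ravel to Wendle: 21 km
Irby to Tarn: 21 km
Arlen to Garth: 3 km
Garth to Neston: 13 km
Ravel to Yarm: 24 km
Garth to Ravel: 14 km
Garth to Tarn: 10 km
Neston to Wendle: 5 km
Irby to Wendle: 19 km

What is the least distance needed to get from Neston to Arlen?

15 km

Candidate routes:
Neston–Tarn–Arlen: 4+18 = 22
Neston–Tarn–Ravel–Arlen: 4+4+7 = 15
Neston–Garth–Arlen: 13+3 = 16
Neston–Tarn–Garth–Arlen: 4+10+3 = 17
Cheapest is Neston–Tarn–Ravel–Arlen at 15 km.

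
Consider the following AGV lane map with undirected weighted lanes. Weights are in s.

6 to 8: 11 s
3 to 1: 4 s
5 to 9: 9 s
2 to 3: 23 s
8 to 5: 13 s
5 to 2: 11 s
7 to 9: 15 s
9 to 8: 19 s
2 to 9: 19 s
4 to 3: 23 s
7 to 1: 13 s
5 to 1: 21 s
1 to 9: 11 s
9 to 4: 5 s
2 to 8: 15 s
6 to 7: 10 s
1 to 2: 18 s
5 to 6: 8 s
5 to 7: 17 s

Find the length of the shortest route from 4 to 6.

22 s

Compare a few routes:
4 → 9 → 5 → 6: 5+9+8 = 22
4 → 9 → 7 → 6: 5+15+10 = 30
4 → 9 → 8 → 6: 5+19+11 = 35
Cheapest is 4 → 9 → 5 → 6 at 22 s.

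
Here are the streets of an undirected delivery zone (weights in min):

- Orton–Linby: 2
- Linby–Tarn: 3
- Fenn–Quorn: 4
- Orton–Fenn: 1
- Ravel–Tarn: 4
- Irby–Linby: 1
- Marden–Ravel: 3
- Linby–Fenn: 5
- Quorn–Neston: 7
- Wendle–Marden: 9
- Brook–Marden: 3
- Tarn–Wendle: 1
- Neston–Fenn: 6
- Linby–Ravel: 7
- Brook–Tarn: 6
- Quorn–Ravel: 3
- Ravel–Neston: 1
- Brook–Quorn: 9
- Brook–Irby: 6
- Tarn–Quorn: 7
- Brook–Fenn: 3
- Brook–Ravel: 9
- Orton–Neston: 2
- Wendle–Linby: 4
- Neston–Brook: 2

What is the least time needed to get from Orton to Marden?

6 min

Running Dijkstra from Orton:
Orton: 0
Fenn: 1  (via Orton)
Linby: 2  (via Orton)
Neston: 2  (via Orton)
Irby: 3  (via Linby)
Ravel: 3  (via Neston)
Brook: 4  (via Fenn)
Tarn: 5  (via Linby)
Quorn: 5  (via Fenn)
Marden: 6  (via Ravel)
Shortest route: Orton–Neston–Ravel–Marden = 6 min.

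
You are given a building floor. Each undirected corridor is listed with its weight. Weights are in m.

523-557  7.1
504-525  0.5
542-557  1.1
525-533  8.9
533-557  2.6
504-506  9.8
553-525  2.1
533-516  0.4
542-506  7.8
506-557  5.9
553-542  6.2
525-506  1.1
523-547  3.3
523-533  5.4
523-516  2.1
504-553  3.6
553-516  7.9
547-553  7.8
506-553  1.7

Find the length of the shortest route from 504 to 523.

11.9 m

Enumerating some paths:
504 - 525 - 533 - 516 - 523: 0.5+8.9+0.4+2.1 = 11.9
504 - 525 - 506 - 557 - 533 - 516 - 523: 0.5+1.1+5.9+2.6+0.4+2.1 = 12.6
504 - 525 - 553 - 516 - 523: 0.5+2.1+7.9+2.1 = 12.6
The minimum is 11.9 m via 504 - 525 - 533 - 516 - 523.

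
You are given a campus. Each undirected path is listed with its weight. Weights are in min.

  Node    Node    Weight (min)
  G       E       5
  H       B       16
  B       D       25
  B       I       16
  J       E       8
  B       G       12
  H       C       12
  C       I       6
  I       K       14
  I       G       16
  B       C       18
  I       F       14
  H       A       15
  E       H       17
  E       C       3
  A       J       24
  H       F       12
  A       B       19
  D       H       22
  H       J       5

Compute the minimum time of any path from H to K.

32 min

Shortest distances from H:
H: 0
J: 5  (via H)
C: 12  (via H)
F: 12  (via H)
E: 13  (via J)
A: 15  (via H)
B: 16  (via H)
G: 18  (via E)
I: 18  (via C)
D: 22  (via H)
K: 32  (via I)
Shortest route: H → C → I → K = 32 min.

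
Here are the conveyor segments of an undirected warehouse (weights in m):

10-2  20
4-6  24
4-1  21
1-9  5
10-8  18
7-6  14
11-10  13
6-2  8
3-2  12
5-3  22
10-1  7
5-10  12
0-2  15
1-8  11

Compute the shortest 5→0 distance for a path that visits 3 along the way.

49 m

Best 5 to 3: 5–3 costing 22
Best 3 to 0: 3–2–0 costing 27
Total via 3: 22 + 27 = 49 m.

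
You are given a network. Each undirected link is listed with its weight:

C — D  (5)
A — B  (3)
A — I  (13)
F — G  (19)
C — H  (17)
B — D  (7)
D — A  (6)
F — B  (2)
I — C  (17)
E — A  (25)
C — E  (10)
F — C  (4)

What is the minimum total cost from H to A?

26

Settle nodes by increasing distance from H:
H: 0
C: 17  (via H)
F: 21  (via C)
D: 22  (via C)
B: 23  (via F)
A: 26  (via B)
Shortest route: H–C–F–B–A = 26.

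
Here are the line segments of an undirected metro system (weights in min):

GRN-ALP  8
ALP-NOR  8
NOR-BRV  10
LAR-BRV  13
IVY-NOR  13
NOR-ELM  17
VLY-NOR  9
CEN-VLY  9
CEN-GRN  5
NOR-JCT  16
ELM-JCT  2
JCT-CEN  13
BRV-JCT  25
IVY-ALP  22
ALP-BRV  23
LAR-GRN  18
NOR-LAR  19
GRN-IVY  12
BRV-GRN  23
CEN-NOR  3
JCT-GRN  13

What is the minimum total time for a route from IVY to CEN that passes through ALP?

31 min

Shortest IVY→ALP: IVY–GRN–ALP = 20
Shortest ALP→CEN: ALP–NOR–CEN = 11
Total via ALP: 20 + 11 = 31 min.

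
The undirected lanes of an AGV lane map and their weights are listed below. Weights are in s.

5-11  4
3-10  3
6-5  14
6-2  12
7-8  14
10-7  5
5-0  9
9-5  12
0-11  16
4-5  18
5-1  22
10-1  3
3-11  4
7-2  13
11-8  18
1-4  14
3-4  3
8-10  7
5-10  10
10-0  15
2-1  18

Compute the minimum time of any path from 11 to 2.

25 s

Candidate routes:
11 → 3 → 10 → 7 → 2: 4+3+5+13 = 25
11 → 5 → 10 → 7 → 2: 4+10+5+13 = 32
11 → 5 → 6 → 2: 4+14+12 = 30
11 → 3 → 10 → 1 → 2: 4+3+3+18 = 28
The minimum is 25 s via 11 → 3 → 10 → 7 → 2.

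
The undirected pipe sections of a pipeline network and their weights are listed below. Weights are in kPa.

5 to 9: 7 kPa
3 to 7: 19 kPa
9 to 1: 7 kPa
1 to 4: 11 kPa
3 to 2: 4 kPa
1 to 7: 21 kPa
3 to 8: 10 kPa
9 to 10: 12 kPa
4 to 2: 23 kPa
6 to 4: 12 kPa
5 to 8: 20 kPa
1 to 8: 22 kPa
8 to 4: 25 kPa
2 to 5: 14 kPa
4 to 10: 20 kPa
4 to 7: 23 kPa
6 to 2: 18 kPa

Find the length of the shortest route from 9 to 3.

Compare a few routes:
9 → 5 → 8 → 3: 7+20+10 = 37
9 → 5 → 2 → 3: 7+14+4 = 25
9 → 1 → 4 → 2 → 3: 7+11+23+4 = 45
9 → 1 → 8 → 3: 7+22+10 = 39
Cheapest is 9 → 5 → 2 → 3 at 25 kPa.

25 kPa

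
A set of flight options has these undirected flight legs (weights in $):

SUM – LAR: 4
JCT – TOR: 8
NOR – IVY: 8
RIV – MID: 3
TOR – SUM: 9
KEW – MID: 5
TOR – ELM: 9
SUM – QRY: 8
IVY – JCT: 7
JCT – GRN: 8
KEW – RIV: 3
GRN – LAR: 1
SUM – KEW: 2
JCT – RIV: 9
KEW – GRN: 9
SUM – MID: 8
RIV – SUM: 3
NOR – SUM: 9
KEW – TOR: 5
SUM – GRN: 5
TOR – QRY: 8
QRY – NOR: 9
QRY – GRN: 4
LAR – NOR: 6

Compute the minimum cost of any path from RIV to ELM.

$17

Enumerating some paths:
RIV - KEW - TOR - ELM: 3+5+9 = 17
RIV - SUM - KEW - TOR - ELM: 3+2+5+9 = 19
Cheapest is RIV - KEW - TOR - ELM at $17.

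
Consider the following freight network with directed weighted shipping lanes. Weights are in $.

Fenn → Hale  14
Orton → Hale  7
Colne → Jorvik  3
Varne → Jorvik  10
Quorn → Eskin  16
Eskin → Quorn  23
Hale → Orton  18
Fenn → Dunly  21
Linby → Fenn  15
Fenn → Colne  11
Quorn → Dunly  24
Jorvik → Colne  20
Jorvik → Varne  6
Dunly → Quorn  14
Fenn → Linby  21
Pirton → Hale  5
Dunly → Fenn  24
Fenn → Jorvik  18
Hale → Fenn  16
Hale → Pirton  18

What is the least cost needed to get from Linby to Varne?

Compare a few routes:
Linby - Fenn - Jorvik - Varne: 15+18+6 = 39
Linby - Fenn - Colne - Jorvik - Varne: 15+11+3+6 = 35
Cheapest is Linby - Fenn - Colne - Jorvik - Varne at $35.

$35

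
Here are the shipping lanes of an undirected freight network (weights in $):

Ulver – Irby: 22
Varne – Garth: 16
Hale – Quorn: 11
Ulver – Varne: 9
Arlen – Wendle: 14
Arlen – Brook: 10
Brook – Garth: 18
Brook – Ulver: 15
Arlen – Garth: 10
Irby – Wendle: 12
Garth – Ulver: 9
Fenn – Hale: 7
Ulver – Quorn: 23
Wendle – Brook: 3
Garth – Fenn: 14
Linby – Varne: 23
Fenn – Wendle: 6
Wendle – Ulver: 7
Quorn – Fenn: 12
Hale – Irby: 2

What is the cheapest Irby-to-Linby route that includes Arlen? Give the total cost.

Best Irby to Arlen: Irby–Wendle–Brook–Arlen costing 25
Shortest Arlen→Linby: Arlen–Garth–Varne–Linby = 49
Total via Arlen: 25 + 49 = $74.

$74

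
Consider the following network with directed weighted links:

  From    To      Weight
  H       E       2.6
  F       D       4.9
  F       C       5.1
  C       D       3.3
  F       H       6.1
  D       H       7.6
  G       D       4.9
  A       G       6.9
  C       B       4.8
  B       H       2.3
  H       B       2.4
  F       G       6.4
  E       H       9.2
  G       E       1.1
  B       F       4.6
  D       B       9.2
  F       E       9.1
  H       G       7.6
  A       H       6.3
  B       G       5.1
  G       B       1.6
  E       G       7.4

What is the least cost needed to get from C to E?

Shortest distances from C:
C: 0
D: 3.3  (via C)
B: 4.8  (via C)
H: 7.1  (via B)
F: 9.4  (via B)
E: 9.7  (via H)
Shortest route: C → B → H → E = 9.7.

9.7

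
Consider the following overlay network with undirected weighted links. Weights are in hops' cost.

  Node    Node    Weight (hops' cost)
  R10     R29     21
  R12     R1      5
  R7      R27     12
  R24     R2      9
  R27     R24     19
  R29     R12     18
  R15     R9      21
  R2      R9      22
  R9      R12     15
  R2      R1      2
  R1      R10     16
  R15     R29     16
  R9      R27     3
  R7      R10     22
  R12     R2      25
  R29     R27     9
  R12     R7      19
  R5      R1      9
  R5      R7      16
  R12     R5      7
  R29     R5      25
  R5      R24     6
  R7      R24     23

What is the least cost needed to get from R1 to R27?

Compare a few routes:
R1 → R2 → R24 → R27: 2+9+19 = 30
R1 → R12 → R29 → R27: 5+18+9 = 32
R1 → R12 → R9 → R27: 5+15+3 = 23
R1 → R2 → R9 → R27: 2+22+3 = 27
The minimum is 23 hops' cost via R1 → R12 → R9 → R27.

23 hops' cost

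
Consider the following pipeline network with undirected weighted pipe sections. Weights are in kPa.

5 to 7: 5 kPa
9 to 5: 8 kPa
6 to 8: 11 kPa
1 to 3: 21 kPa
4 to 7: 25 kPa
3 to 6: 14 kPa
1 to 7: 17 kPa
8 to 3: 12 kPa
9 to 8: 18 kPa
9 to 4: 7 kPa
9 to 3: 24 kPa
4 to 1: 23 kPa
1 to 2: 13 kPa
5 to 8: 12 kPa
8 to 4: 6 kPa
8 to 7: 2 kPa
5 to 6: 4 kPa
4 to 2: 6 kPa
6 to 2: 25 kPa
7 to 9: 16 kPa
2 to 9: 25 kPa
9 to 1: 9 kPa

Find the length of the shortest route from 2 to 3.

Enumerating some paths:
2 → 1 → 3: 13+21 = 34
2 → 4 → 8 → 6 → 3: 6+6+11+14 = 37
2 → 4 → 8 → 3: 6+6+12 = 24
2 → 4 → 8 → 7 → 5 → 6 → 3: 6+6+2+5+4+14 = 37
Cheapest is 2 → 4 → 8 → 3 at 24 kPa.

24 kPa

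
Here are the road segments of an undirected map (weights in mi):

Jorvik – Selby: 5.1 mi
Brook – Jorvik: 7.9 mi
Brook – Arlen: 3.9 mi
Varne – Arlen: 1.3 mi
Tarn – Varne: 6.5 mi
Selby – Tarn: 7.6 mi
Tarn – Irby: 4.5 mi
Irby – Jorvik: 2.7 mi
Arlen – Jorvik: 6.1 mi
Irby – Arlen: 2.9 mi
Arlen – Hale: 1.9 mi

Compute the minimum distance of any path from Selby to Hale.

12.6 mi

Enumerating some paths:
Selby → Jorvik → Irby → Arlen → Hale: 5.1+2.7+2.9+1.9 = 12.6
Selby → Jorvik → Arlen → Hale: 5.1+6.1+1.9 = 13.1
Cheapest is Selby → Jorvik → Irby → Arlen → Hale at 12.6 mi.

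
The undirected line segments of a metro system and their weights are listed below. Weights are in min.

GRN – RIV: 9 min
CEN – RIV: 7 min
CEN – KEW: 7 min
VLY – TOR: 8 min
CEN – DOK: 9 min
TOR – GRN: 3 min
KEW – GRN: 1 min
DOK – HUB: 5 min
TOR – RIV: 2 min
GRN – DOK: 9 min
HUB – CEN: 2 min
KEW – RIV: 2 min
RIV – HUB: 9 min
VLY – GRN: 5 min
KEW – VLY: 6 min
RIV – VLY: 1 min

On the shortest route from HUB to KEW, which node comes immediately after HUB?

CEN

Enumerating some paths:
HUB–DOK–GRN–KEW: 5+9+1 = 15
HUB–CEN–RIV–KEW: 2+7+2 = 11
HUB–CEN–KEW: 2+7 = 9
HUB–RIV–KEW: 9+2 = 11
The minimum is 9 min via HUB–CEN–KEW.
So from HUB the first move is to CEN.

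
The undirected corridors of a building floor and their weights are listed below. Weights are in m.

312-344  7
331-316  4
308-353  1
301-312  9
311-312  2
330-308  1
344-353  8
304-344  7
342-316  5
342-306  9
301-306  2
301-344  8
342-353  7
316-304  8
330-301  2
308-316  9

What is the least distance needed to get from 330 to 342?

Enumerating some paths:
330 → 301 → 306 → 342: 2+2+9 = 13
330 → 308 → 316 → 342: 1+9+5 = 15
330 → 308 → 353 → 342: 1+1+7 = 9
Cheapest is 330 → 308 → 353 → 342 at 9 m.

9 m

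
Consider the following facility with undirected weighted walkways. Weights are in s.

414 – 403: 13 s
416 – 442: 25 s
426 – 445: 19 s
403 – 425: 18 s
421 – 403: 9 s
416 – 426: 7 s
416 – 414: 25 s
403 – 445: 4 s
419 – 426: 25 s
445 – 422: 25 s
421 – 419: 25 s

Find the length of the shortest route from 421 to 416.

Running Dijkstra from 421:
421: 0
403: 9  (via 421)
445: 13  (via 403)
414: 22  (via 403)
419: 25  (via 421)
425: 27  (via 403)
426: 32  (via 445)
422: 38  (via 445)
416: 39  (via 426)
Shortest route: 421–403–445–426–416 = 39 s.

39 s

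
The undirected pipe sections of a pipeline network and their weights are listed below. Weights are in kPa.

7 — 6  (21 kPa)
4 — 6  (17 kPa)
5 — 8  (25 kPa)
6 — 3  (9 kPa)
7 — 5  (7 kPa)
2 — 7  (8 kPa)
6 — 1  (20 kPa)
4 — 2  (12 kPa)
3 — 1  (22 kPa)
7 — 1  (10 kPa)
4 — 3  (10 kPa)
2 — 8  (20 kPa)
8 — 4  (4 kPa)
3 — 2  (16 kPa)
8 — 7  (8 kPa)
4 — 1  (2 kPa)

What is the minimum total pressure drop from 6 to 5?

Candidate routes:
6–7–5: 21+7 = 28
6–4–1–7–5: 17+2+10+7 = 36
6–4–8–7–5: 17+4+8+7 = 36
Cheapest is 6–7–5 at 28 kPa.

28 kPa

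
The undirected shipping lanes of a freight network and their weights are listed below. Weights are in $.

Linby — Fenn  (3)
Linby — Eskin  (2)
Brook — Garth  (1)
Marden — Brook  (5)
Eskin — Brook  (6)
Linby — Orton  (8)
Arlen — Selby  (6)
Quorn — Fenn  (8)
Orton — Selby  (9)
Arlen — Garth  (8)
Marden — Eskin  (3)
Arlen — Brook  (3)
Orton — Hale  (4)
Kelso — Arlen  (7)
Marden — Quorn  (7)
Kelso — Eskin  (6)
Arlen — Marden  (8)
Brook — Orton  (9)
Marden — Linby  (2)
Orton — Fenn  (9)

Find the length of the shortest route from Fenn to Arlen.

$13

Candidate routes:
Fenn - Linby - Marden - Arlen: 3+2+8 = 13
Fenn - Linby - Eskin - Brook - Arlen: 3+2+6+3 = 14
Cheapest is Fenn - Linby - Marden - Arlen at $13.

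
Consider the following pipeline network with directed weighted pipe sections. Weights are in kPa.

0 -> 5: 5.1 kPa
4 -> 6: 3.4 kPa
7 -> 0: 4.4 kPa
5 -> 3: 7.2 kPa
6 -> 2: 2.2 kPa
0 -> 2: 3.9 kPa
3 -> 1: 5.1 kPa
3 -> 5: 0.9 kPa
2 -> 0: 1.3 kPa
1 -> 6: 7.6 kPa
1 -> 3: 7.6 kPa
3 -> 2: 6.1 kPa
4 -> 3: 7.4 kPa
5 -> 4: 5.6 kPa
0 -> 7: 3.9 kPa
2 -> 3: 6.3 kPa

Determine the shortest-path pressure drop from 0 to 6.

14.1 kPa

Enumerating some paths:
0–5–4–6: 5.1+5.6+3.4 = 14.1
0–2–3–5–4–6: 3.9+6.3+0.9+5.6+3.4 = 20.1
Cheapest is 0–5–4–6 at 14.1 kPa.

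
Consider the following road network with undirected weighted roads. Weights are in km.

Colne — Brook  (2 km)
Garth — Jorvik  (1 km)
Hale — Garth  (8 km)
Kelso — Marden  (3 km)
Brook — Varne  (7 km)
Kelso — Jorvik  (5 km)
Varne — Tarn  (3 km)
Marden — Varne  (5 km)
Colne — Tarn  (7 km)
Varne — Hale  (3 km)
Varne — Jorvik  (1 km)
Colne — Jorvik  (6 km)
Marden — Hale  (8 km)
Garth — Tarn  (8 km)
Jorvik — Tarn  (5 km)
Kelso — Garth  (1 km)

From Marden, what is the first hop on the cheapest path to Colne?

Compare a few routes:
Marden–Kelso–Jorvik–Colne: 3+5+6 = 14
Marden–Varne–Jorvik–Colne: 5+1+6 = 12
Marden–Kelso–Garth–Jorvik–Colne: 3+1+1+6 = 11
The minimum is 11 km via Marden–Kelso–Garth–Jorvik–Colne.
So from Marden the first move is to Kelso.

Kelso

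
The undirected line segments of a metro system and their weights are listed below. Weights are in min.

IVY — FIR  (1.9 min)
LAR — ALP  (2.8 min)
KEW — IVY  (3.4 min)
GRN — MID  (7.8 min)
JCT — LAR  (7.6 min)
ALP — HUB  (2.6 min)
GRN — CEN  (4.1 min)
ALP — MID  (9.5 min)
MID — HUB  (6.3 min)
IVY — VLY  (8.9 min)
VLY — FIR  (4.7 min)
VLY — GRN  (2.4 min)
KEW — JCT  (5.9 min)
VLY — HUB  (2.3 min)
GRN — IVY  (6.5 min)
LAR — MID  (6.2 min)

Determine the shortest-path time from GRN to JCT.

Shortest distances from GRN:
GRN: 0
VLY: 2.4  (via GRN)
CEN: 4.1  (via GRN)
HUB: 4.7  (via VLY)
IVY: 6.5  (via GRN)
FIR: 7.1  (via VLY)
ALP: 7.3  (via HUB)
MID: 7.8  (via GRN)
KEW: 9.9  (via IVY)
LAR: 10.1  (via ALP)
JCT: 15.8  (via KEW)
Shortest route: GRN–IVY–KEW–JCT = 15.8 min.

15.8 min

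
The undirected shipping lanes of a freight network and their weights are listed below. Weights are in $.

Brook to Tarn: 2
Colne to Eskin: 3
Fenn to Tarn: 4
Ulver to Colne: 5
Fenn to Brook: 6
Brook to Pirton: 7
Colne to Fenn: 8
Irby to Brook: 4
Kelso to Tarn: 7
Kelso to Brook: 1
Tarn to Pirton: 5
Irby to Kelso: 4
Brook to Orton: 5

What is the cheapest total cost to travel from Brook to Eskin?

Candidate routes:
Brook → Kelso → Tarn → Fenn → Colne → Eskin: 1+7+4+8+3 = 23
Brook → Fenn → Colne → Eskin: 6+8+3 = 17
Cheapest is Brook → Fenn → Colne → Eskin at $17.

$17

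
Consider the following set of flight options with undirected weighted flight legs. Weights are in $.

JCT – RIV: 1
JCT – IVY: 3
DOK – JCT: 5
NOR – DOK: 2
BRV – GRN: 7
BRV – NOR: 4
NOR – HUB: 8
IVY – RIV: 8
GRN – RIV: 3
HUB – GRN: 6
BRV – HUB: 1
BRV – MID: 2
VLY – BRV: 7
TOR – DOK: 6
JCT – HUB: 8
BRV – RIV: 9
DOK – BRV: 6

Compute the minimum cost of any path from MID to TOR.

$14

Compare a few routes:
MID–BRV–RIV–JCT–DOK–TOR: 2+9+1+5+6 = 23
MID–BRV–HUB–NOR–DOK–TOR: 2+1+8+2+6 = 19
MID–BRV–HUB–JCT–DOK–TOR: 2+1+8+5+6 = 22
MID–BRV–DOK–TOR: 2+6+6 = 14
The minimum is $14 via MID–BRV–DOK–TOR.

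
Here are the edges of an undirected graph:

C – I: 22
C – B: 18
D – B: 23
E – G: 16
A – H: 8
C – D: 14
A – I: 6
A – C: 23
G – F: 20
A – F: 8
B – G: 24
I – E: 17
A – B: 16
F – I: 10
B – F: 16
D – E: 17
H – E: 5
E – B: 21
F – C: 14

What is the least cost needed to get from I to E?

17

Enumerating some paths:
I–E: 17 = 17
I–A–H–E: 6+8+5 = 19
The minimum is 17 via I–E.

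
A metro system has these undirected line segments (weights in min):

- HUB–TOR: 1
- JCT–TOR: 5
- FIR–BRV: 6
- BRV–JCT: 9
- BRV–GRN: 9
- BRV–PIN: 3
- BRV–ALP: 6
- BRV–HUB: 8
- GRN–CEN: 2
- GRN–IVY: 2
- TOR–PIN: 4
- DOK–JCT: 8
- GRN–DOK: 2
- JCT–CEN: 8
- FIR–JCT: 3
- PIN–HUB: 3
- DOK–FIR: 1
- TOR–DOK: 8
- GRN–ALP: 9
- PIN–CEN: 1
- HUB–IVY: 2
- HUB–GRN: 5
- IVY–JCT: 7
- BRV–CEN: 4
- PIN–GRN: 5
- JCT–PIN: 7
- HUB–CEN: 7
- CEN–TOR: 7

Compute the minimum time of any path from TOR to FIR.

Candidate routes:
TOR - HUB - GRN - DOK - FIR: 1+5+2+1 = 9
TOR - JCT - FIR: 5+3 = 8
TOR - DOK - FIR: 8+1 = 9
The minimum is 8 min via TOR - JCT - FIR.

8 min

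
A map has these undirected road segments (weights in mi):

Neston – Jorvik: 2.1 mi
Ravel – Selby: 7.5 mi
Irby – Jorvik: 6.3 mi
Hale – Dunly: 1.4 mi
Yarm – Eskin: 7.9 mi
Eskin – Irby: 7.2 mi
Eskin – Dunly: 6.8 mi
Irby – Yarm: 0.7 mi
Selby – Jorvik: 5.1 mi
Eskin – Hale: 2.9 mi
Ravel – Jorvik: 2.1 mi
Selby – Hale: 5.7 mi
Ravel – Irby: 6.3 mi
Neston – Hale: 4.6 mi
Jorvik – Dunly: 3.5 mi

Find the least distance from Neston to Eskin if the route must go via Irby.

15.6 mi

Shortest Neston→Irby: Neston–Jorvik–Irby = 8.4
Shortest Irby→Eskin: Irby–Eskin = 7.2
Total via Irby: 8.4 + 7.2 = 15.6 mi.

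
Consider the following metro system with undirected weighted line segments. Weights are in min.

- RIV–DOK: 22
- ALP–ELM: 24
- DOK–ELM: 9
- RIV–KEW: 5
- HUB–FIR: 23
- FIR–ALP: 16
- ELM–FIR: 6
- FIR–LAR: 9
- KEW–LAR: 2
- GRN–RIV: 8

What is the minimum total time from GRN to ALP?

40 min

Shortest distances from GRN:
GRN: 0
RIV: 8  (via GRN)
KEW: 13  (via RIV)
LAR: 15  (via KEW)
FIR: 24  (via LAR)
ELM: 30  (via FIR)
DOK: 30  (via RIV)
ALP: 40  (via FIR)
Shortest route: GRN → RIV → KEW → LAR → FIR → ALP = 40 min.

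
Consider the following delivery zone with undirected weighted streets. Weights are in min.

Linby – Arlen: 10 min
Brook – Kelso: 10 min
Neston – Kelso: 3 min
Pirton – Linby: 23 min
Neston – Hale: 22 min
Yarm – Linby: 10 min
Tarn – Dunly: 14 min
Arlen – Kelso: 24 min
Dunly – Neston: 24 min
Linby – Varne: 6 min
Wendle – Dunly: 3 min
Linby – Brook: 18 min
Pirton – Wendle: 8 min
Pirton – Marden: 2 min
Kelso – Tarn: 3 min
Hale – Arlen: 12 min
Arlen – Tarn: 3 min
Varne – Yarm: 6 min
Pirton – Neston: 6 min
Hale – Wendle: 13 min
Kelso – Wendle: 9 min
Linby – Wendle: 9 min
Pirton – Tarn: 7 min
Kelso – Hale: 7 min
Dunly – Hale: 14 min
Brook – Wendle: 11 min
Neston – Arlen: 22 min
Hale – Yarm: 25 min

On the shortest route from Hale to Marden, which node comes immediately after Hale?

Kelso

Compare a few routes:
Hale → Arlen → Tarn → Pirton → Marden: 12+3+7+2 = 24
Hale → Wendle → Pirton → Marden: 13+8+2 = 23
Hale → Kelso → Tarn → Pirton → Marden: 7+3+7+2 = 19
Hale → Kelso → Neston → Pirton → Marden: 7+3+6+2 = 18
Cheapest is Hale → Kelso → Neston → Pirton → Marden at 18 min.
So from Hale the first move is to Kelso.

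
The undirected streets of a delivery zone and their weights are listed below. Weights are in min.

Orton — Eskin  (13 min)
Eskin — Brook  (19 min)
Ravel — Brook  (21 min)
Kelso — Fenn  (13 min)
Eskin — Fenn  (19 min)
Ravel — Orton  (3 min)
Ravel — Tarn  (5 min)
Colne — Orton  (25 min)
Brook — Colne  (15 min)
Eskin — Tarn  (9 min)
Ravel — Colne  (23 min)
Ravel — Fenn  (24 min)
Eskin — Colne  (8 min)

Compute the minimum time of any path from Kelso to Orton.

Settle nodes by increasing distance from Kelso:
Kelso: 0
Fenn: 13  (via Kelso)
Eskin: 32  (via Fenn)
Ravel: 37  (via Fenn)
Colne: 40  (via Eskin)
Orton: 40  (via Ravel)
Shortest route: Kelso → Fenn → Ravel → Orton = 40 min.

40 min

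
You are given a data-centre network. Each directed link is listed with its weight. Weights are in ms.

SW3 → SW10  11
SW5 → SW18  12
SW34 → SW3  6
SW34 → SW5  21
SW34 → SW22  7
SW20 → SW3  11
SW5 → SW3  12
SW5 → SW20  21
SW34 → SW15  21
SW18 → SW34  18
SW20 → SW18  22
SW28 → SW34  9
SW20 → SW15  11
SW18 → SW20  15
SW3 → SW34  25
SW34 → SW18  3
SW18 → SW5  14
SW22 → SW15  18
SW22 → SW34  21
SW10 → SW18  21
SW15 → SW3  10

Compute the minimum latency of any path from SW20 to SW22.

Settle nodes by increasing distance from SW20:
SW20: 0
SW3: 11  (via SW20)
SW15: 11  (via SW20)
SW10: 22  (via SW3)
SW18: 22  (via SW20)
SW34: 36  (via SW3)
SW5: 36  (via SW18)
SW22: 43  (via SW34)
Shortest route: SW20 → SW3 → SW34 → SW22 = 43 ms.

43 ms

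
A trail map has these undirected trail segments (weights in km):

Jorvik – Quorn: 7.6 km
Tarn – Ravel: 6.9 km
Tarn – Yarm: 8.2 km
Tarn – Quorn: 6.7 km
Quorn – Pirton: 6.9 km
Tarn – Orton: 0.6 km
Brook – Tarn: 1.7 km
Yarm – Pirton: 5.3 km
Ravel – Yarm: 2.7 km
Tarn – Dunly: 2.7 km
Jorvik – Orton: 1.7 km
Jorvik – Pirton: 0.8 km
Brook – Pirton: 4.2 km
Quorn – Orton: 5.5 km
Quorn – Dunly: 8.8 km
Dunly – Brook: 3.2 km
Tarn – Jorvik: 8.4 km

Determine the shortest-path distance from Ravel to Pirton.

Shortest distances from Ravel:
Ravel: 0
Yarm: 2.7  (via Ravel)
Tarn: 6.9  (via Ravel)
Orton: 7.5  (via Tarn)
Pirton: 8  (via Yarm)
Shortest route: Ravel → Yarm → Pirton = 8 km.

8 km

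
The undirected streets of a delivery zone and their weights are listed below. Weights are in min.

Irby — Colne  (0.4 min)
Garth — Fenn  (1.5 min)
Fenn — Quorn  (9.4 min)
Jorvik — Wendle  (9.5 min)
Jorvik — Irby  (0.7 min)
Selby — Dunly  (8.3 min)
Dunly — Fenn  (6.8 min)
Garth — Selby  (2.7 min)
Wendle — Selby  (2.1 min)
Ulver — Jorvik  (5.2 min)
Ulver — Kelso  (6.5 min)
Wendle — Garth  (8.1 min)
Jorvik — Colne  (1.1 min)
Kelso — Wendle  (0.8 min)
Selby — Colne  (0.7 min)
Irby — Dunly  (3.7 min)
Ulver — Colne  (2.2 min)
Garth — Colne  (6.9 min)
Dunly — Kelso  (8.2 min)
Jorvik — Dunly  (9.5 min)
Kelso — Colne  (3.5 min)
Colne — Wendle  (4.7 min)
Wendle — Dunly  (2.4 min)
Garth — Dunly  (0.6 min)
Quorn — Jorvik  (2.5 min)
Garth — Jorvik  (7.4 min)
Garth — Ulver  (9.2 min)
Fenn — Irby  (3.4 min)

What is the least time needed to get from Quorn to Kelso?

Candidate routes:
Quorn - Jorvik - Colne - Wendle - Kelso: 2.5+1.1+4.7+0.8 = 9.1
Quorn - Jorvik - Colne - Selby - Wendle - Kelso: 2.5+1.1+0.7+2.1+0.8 = 7.2
Quorn - Jorvik - Colne - Kelso: 2.5+1.1+3.5 = 7.1
Quorn - Jorvik - Irby - Colne - Selby - Wendle - Kelso: 2.5+0.7+0.4+0.7+2.1+0.8 = 7.2
Cheapest is Quorn - Jorvik - Colne - Kelso at 7.1 min.

7.1 min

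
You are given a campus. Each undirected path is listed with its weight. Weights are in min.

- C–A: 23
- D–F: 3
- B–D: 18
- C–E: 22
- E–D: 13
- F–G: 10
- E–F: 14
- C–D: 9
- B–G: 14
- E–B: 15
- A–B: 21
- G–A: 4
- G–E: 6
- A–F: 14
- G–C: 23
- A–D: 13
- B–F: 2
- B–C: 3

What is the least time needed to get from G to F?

10 min

Compare a few routes:
G → F: 10 = 10
G → B → F: 14+2 = 16
The minimum is 10 min via G → F.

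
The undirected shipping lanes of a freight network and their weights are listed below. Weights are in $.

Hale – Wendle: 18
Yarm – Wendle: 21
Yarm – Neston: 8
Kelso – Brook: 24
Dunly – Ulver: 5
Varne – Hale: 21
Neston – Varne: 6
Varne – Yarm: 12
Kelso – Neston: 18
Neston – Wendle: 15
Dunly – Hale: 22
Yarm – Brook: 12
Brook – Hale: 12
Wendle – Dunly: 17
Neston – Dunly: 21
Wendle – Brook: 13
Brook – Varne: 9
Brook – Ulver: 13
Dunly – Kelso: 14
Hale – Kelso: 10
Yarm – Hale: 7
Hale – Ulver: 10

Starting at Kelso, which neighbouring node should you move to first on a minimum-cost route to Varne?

Compare a few routes:
Kelso → Neston → Varne: 18+6 = 24
Kelso → Hale → Yarm → Varne: 10+7+12 = 29
Cheapest is Kelso → Neston → Varne at $24.
So from Kelso the first move is to Neston.

Neston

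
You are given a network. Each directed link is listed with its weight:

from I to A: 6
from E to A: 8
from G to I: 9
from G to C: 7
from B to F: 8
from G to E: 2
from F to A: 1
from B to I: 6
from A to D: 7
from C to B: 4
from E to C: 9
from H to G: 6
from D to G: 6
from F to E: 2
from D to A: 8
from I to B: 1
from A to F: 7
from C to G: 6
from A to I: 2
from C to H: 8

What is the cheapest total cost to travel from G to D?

Running Dijkstra from G:
G: 0
E: 2  (via G)
C: 7  (via G)
I: 9  (via G)
A: 10  (via E)
B: 10  (via I)
H: 15  (via C)
D: 17  (via A)
Shortest route: G–E–A–D = 17.

17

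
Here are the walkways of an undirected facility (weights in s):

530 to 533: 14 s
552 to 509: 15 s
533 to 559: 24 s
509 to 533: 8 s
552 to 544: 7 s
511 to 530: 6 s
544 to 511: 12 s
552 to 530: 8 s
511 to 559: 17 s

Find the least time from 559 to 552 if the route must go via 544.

36 s

Shortest 559→544: 559 → 511 → 544 = 29
Best 544 to 552: 544 → 552 costing 7
Total via 544: 29 + 7 = 36 s.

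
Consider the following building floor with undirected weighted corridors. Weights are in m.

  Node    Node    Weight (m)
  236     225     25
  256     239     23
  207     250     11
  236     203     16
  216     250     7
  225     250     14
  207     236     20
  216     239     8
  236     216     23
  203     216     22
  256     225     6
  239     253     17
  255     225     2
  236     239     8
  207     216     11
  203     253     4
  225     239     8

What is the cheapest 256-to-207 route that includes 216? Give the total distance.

33 m

Best 256 to 216: 256–225–239–216 costing 22
Best 216 to 207: 216–207 costing 11
Total via 216: 22 + 11 = 33 m.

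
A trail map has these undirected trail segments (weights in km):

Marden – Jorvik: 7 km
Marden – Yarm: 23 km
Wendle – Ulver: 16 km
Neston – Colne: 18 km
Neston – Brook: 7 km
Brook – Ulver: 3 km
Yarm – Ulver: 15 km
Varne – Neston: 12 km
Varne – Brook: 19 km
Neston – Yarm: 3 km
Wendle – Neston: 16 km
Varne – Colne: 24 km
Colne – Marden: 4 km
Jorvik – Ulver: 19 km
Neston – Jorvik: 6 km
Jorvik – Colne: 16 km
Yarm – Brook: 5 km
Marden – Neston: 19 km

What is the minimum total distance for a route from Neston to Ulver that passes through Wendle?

32 km

Shortest Neston→Wendle: Neston–Wendle = 16
Shortest Wendle→Ulver: Wendle–Ulver = 16
Total via Wendle: 16 + 16 = 32 km.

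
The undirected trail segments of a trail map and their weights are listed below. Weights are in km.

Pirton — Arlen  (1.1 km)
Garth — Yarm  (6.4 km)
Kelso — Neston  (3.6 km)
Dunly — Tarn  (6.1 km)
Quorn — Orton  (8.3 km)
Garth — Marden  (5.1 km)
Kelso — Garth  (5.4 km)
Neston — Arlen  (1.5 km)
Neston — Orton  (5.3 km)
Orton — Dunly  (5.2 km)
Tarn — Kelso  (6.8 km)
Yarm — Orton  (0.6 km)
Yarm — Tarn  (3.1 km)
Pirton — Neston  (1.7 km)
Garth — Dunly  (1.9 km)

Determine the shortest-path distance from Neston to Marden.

14.1 km

Shortest distances from Neston:
Neston: 0
Arlen: 1.5  (via Neston)
Pirton: 1.7  (via Neston)
Kelso: 3.6  (via Neston)
Orton: 5.3  (via Neston)
Yarm: 5.9  (via Orton)
Garth: 9  (via Kelso)
Tarn: 9  (via Yarm)
Dunly: 10.5  (via Orton)
Quorn: 13.6  (via Orton)
Marden: 14.1  (via Garth)
Shortest route: Neston → Kelso → Garth → Marden = 14.1 km.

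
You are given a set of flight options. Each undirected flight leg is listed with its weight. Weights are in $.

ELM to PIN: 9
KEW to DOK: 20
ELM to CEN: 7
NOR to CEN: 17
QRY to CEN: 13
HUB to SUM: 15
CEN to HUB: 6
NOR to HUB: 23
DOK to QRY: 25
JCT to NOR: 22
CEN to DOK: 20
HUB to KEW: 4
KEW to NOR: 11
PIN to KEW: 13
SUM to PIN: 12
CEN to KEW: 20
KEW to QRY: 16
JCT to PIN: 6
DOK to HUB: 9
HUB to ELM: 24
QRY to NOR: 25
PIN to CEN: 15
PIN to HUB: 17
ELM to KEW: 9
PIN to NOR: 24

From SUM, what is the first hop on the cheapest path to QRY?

Candidate routes:
SUM–PIN–ELM–CEN–QRY: 12+9+7+13 = 41
SUM–PIN–CEN–QRY: 12+15+13 = 40
SUM–HUB–CEN–QRY: 15+6+13 = 34
SUM–HUB–KEW–QRY: 15+4+16 = 35
The minimum is $34 via SUM–HUB–CEN–QRY.
So from SUM the first move is to HUB.

HUB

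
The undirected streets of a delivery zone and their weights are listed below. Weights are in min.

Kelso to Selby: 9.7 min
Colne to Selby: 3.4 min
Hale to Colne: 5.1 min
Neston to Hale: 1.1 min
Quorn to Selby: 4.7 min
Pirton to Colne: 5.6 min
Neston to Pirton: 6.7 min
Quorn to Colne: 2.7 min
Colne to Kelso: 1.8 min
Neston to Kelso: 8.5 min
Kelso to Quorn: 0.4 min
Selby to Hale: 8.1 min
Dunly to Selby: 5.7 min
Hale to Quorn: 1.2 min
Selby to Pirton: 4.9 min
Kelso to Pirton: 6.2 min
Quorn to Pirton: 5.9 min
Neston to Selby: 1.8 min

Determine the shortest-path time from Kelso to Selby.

4.5 min

Enumerating some paths:
Kelso → Quorn → Hale → Neston → Selby: 0.4+1.2+1.1+1.8 = 4.5
Kelso → Quorn → Selby: 0.4+4.7 = 5.1
The minimum is 4.5 min via Kelso → Quorn → Hale → Neston → Selby.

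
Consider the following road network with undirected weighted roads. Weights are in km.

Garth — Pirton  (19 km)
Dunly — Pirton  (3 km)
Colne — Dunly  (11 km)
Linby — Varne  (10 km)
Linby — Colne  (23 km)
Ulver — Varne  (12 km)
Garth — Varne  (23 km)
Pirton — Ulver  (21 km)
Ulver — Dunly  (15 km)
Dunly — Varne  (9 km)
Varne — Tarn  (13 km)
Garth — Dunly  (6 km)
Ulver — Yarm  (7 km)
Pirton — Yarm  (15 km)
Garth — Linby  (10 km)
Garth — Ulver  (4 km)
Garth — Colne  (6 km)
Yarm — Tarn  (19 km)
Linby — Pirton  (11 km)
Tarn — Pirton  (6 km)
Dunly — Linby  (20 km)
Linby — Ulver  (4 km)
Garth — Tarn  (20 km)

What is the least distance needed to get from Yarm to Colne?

Enumerating some paths:
Yarm → Ulver → Garth → Dunly → Colne: 7+4+6+11 = 28
Yarm → Ulver → Garth → Colne: 7+4+6 = 17
Yarm → Ulver → Linby → Garth → Colne: 7+4+10+6 = 27
The minimum is 17 km via Yarm → Ulver → Garth → Colne.

17 km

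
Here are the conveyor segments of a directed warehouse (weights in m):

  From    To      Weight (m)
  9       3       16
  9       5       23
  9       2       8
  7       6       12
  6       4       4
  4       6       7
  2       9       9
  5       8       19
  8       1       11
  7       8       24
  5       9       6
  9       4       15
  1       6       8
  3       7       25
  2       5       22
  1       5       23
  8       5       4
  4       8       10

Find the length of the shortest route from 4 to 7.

61 m

Running Dijkstra from 4:
4: 0
6: 7  (via 4)
8: 10  (via 4)
5: 14  (via 8)
9: 20  (via 5)
1: 21  (via 8)
2: 28  (via 9)
3: 36  (via 9)
7: 61  (via 3)
Shortest route: 4 → 8 → 5 → 9 → 3 → 7 = 61 m.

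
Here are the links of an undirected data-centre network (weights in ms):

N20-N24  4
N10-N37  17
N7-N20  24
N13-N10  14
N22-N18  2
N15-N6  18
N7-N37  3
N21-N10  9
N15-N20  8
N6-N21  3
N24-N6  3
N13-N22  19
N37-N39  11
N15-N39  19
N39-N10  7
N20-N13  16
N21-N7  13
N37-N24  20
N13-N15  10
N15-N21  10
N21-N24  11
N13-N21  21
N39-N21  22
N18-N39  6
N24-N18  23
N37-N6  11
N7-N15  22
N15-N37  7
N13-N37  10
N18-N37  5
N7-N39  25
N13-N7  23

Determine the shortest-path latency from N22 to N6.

Shortest distances from N22:
N22: 0
N18: 2  (via N22)
N37: 7  (via N18)
N39: 8  (via N18)
N7: 10  (via N37)
N15: 14  (via N37)
N10: 15  (via N39)
N13: 17  (via N37)
N6: 18  (via N37)
Shortest route: N22–N18–N37–N6 = 18 ms.

18 ms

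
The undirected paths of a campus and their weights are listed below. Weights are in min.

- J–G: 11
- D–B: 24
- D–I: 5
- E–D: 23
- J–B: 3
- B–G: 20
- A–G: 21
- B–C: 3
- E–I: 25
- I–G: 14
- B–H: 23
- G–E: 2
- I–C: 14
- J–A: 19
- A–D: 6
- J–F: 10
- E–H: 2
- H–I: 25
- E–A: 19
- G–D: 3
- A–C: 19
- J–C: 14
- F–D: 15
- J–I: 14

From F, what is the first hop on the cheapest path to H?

Compare a few routes:
F → J → G → E → H: 10+11+2+2 = 25
F → J → B → H: 10+3+23 = 36
F → D → G → E → H: 15+3+2+2 = 22
Cheapest is F → D → G → E → H at 22 min.
So from F the first move is to D.

D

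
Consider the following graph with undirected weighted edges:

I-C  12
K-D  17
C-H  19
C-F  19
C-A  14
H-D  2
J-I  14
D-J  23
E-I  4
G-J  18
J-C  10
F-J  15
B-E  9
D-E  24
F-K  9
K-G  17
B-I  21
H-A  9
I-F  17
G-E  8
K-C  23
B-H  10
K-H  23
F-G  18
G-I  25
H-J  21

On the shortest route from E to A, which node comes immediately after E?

B

Compare a few routes:
E - I - C - A: 4+12+14 = 30
E - B - H - A: 9+10+9 = 28
The minimum is 28 via E - B - H - A.
So from E the first move is to B.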